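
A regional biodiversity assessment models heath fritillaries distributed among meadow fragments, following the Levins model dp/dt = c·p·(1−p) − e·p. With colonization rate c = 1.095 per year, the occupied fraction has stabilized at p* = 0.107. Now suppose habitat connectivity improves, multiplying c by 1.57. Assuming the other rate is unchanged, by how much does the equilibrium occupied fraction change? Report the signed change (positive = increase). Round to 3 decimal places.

0.324

Balance c(1−p*) = e gives e = 1.095×(1 − 0.10700) = 0.97784.
New p* = 1 − e/c = 1 − 0.97784/1.71915 = 0.43121.
Δp* = 0.43121 − 0.10700 = +0.32421.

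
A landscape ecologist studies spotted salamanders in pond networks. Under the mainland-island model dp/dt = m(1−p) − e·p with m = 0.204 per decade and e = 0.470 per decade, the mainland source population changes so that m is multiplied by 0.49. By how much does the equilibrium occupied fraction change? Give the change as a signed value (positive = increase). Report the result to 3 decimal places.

Before: p* = 0.204/(0.204+0.470) = 0.3027.
After: m = 0.09996, e = 0.47; p* = 0.09996/0.5700 = 0.1754.
Δp* = 0.1754 − 0.3027 = -0.1273.

-0.127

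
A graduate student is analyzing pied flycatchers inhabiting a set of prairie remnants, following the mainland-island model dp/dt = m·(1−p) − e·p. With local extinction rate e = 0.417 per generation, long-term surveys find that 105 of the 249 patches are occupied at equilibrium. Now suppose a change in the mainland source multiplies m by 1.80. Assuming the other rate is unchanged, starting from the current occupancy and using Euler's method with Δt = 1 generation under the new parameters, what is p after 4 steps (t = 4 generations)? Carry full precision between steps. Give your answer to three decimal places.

0.568

Observed p* = 105/249 = 0.42169.
Balance m(1−p*) = e·p* gives m = e·p*/(1−p*) = 0.417×0.42169/0.57831 = 0.30406.
Starting from p₀ = 0.42169; update p ← p + (dp/dt)·Δt with the new parameters.
step 1: Δp = +0.14067, p = 0.56236
step 2: Δp = +0.00502, p = 0.56738
step 3: Δp = +0.00018, p = 0.56756
step 4: Δp = +0.00001, p = 0.56757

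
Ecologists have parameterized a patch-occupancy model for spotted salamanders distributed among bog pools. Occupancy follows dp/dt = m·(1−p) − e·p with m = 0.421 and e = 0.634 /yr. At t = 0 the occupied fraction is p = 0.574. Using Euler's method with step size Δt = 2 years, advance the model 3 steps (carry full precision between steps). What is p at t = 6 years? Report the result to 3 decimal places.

Update rule: p ← p + [m·(1−p) − e·p]·Δt with Δt = 2.
  1  |  dp/dt·Δt = -0.369140  |  p_1 = 0.204860
  2  |  dp/dt·Δt = +0.409745  |  p_2 = 0.614605
  3  |  dp/dt·Δt = -0.454817  |  p_3 = 0.159788

0.160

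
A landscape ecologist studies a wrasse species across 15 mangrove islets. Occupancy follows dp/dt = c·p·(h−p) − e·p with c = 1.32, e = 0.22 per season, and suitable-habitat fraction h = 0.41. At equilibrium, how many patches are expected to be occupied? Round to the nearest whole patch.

4

p* = h − e/c = 0.41 − 0.1667 = 0.2433.
Expected occupied patches = N × p* = 15 × 0.2433 = 3.65 ≈ 4.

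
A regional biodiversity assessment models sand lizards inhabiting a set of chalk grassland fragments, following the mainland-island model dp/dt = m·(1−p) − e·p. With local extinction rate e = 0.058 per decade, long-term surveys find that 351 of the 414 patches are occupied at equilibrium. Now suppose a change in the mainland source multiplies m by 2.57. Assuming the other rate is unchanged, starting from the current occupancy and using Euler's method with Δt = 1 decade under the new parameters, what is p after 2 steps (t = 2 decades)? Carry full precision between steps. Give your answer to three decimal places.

0.934

Observed p* = 351/414 = 0.84783.
Balance m(1−p*) = e·p* gives m = e·p*/(1−p*) = 0.058×0.84783/0.15217 = 0.32314.
Starting from p₀ = 0.84783; update p ← p + (dp/dt)·Δt with the new parameters.
p: 0.84783 → 0.92503  (Δp = +0.07720)
p: 0.92503 → 0.93364  (Δp = +0.00861)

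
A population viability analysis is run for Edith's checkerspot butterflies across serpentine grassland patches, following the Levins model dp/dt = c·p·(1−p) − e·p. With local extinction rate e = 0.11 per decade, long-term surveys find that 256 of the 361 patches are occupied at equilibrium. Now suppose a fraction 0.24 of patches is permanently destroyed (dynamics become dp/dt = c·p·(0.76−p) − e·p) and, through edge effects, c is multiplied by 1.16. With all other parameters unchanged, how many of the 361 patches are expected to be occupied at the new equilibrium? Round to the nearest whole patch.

184

Observed p* = 256/361 = 0.70914.
Balance c(1−p*) = e gives c = e/(1 − 0.70914) = 0.11/0.29086 = 0.37819.
New p* = 0.76 − e/c = 0.76 − 0.11000/0.43870 = 0.50926.
Expected occupied = 361 × 0.50926 = 183.84 ≈ 184.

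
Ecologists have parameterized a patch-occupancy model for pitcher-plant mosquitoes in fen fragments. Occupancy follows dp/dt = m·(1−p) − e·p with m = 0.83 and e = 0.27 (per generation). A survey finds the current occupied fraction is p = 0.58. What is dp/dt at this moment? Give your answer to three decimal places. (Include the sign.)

0.192

Colonization term: m·(1−p) = 0.83×0.4200 = 0.34860.
Extinction term: e·p = 0.15660.
dp/dt = 0.34860 − 0.15660 = 0.19200.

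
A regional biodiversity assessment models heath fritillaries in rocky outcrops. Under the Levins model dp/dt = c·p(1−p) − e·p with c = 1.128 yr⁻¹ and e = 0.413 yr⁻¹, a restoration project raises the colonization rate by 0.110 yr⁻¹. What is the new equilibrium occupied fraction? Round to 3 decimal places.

0.666

Before: p* = 1 − 0.413/1.128 = 0.6339.
After the change, c = 1.238, e = 0.413, so p* = 1 − 0.413/1.238 = 0.6664.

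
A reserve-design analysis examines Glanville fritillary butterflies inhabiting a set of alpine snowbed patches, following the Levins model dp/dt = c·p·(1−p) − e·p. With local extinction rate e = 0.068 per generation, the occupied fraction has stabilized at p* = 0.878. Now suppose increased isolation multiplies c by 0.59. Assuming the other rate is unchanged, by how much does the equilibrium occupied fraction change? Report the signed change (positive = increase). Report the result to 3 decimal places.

Balance c(1−p*) = e gives c = e/(1 − 0.87800) = 0.068/0.12200 = 0.55738.
New p* = 1 − e/c = 1 − 0.06800/0.32885 = 0.79322.
Δp* = 0.79322 − 0.87800 = -0.08478.

-0.085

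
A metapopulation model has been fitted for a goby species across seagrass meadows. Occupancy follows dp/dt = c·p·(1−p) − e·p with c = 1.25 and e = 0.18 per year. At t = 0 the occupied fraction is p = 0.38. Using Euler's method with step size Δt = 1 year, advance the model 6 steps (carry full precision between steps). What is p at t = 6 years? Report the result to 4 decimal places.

Update rule: p ← p + [c·p·(1−p) − e·p]·Δt with Δt = 1.
  1  |  dp/dt·Δt = +0.226100  |  p_1 = 0.606100
  2  |  dp/dt·Δt = +0.189330  |  p_2 = 0.795430
  3  |  dp/dt·Δt = +0.060224  |  p_3 = 0.855654
  4  |  dp/dt·Δt = +0.000370  |  p_4 = 0.856024
  5  |  dp/dt·Δt = -0.000026  |  p_5 = 0.855998
  6  |  dp/dt·Δt = +0.000002  |  p_6 = 0.856000

0.8560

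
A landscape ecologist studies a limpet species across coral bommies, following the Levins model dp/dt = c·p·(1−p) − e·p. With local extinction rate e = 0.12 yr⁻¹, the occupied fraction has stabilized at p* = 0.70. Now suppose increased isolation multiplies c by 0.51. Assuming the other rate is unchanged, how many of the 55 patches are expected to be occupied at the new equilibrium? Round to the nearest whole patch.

23

Balance c(1−p*) = e gives c = e/(1 − 0.70000) = 0.12/0.30000 = 0.40000.
New p* = 1 − e/c = 1 − 0.12000/0.20400 = 0.41176.
Expected occupied = 55 × 0.41176 = 22.65 ≈ 23.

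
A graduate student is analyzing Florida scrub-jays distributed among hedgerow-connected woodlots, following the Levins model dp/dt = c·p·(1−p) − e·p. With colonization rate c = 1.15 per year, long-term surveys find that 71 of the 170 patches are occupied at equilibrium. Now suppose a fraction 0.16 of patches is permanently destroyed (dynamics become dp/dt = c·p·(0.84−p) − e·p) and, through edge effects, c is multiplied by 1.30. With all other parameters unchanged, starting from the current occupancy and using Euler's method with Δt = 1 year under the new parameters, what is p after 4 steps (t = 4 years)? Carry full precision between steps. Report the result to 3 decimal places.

Observed p* = 71/170 = 0.41765.
Balance c(1−p*) = e gives e = 1.15×(1 − 0.41765) = 0.66971.
Starting from p₀ = 0.41765; update p ← p + (dp/dt)·Δt with the new parameters.
p: 0.41765 → 0.40166  (Δp = -0.01599)
p: 0.40166 → 0.39588  (Δp = -0.00578)
p: 0.39588 → 0.39360  (Δp = -0.00227)
p: 0.39360 → 0.39268  (Δp = -0.00092)

0.393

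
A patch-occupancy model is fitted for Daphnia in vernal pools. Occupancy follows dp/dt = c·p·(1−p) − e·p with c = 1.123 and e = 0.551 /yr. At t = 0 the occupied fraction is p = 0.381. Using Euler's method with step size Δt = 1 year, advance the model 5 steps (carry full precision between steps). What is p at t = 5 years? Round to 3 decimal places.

Update rule: p ← p + [c·p·(1−p) − e·p]·Δt with Δt = 1.
step 1: Δp = +0.05492, p = 0.43592
step 2: Δp = +0.03595, p = 0.47186
step 3: Δp = +0.01986, p = 0.49173
step 4: Δp = +0.00973, p = 0.50146
step 5: Δp = +0.00444, p = 0.50590

0.506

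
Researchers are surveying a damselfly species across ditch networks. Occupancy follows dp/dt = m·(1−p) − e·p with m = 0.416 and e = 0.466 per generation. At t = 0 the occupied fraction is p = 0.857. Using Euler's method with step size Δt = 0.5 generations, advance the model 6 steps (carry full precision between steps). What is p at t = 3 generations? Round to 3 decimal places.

Update rule: p ← p + [m·(1−p) − e·p]·Δt with Δt = 0.5.
step 1: Δp = -0.16994, p = 0.68706
step 2: Δp = -0.09499, p = 0.59207
step 3: Δp = -0.05310, p = 0.53897
step 4: Δp = -0.02968, p = 0.50928
step 5: Δp = -0.01659, p = 0.49269
step 6: Δp = -0.00928, p = 0.48341

0.483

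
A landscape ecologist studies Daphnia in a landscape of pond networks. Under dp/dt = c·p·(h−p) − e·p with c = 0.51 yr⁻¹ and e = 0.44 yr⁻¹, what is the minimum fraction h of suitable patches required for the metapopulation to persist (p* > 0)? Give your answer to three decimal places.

0.863

p* = h − e/c is positive only when h > e/c.
h_min = e/c = 0.44/0.51 = 0.8627.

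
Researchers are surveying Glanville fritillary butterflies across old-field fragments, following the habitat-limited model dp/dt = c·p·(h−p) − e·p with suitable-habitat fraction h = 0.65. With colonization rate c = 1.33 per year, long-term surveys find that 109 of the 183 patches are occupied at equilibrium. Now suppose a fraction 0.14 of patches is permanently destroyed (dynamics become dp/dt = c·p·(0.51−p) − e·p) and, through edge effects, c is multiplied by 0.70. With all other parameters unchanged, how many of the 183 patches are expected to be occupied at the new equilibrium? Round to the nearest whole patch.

79

Observed p* = 109/183 = 0.59563.
Balance c(h−p*) = e gives e = 1.33×(0.65 − 0.59563) = 0.07231.
New p* = 0.51 − e/c = 0.51 − 0.07231/0.93100 = 0.43233.
Expected occupied = 183 × 0.43233 = 79.12 ≈ 79.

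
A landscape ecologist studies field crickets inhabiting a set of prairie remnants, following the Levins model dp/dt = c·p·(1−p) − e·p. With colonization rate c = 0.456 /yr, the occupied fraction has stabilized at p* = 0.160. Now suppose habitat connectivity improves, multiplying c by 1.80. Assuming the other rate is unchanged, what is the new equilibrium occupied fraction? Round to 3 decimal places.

Balance c(1−p*) = e gives e = 0.456×(1 − 0.16000) = 0.38304.
New p* = 1 − e/c = 1 − 0.38304/0.82080 = 0.53333.

0.533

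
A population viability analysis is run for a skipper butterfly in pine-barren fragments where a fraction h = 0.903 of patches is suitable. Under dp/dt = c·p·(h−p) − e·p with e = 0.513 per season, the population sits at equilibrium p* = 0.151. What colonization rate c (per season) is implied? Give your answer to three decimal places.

0.682

At equilibrium c(h−p*) = e, so c = e/(h−p*).
c = 0.513/(0.903 − 0.151) = 0.513/0.7520 = 0.6822.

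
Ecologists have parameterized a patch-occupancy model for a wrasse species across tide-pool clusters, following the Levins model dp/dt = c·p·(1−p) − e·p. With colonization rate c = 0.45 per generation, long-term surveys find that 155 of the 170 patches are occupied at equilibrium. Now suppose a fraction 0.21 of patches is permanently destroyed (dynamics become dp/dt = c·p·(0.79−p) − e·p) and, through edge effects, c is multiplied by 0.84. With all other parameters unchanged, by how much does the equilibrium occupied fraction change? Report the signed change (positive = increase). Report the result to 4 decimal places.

-0.2268

Observed p* = 155/170 = 0.91176.
Balance c(1−p*) = e gives e = 0.45×(1 − 0.91176) = 0.03971.
New p* = 0.79 − e/c = 0.79 − 0.03971/0.37800 = 0.68495.
Δp* = 0.68495 − 0.91176 = -0.22681.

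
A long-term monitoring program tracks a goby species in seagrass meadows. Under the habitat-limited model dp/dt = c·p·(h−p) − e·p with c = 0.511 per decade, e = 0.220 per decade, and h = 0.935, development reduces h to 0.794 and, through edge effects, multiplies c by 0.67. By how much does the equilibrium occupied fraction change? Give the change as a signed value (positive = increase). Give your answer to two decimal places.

-0.35

Before: p* = h − e/c = 0.935 − 0.220/0.511 = 0.935 − 0.4305 = 0.5045.
After: c = 0.34237, e = 0.22, h = 0.794; p* = 0.794 − 0.22/0.34237 = 0.1514.
Δp* = 0.1514 − 0.5045 = -0.3531.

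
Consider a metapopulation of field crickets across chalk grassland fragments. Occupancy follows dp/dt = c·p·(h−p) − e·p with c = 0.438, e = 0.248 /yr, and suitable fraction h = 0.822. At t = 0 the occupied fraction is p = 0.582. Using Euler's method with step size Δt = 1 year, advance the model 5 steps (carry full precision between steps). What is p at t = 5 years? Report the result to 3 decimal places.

Update rule: p ← p + [c·p·(h−p) − e·p]·Δt with Δt = 1.
t = 1: p = 0.58200 + (-0.08316) = 0.49884
t = 2: p = 0.49884 + (-0.05311) = 0.44574
t = 3: p = 0.44574 + (-0.03708) = 0.40865
t = 4: p = 0.40865 + (-0.02736) = 0.38129
t = 5: p = 0.38129 + (-0.02096) = 0.36033

0.360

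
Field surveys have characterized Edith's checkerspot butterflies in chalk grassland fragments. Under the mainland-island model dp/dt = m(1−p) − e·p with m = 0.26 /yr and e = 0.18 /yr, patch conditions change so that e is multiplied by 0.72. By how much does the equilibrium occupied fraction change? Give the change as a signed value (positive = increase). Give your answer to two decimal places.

Before: p* = 0.26/(0.26+0.18) = 0.5909.
After: m = 0.26, e = 0.1296; p* = 0.26/0.3896 = 0.6674.
Δp* = 0.6674 − 0.5909 = +0.0764.

0.08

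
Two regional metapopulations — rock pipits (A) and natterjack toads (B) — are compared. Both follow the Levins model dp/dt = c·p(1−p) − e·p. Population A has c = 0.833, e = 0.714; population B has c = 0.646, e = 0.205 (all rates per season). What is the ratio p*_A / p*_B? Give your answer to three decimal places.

0.209

A: p*_A = 1 − 0.714/0.833 = 0.1429.
B: p*_B = 1 − 0.205/0.646 = 0.6827.
p*_A / p*_B = 0.1429/0.6827 = 0.2093.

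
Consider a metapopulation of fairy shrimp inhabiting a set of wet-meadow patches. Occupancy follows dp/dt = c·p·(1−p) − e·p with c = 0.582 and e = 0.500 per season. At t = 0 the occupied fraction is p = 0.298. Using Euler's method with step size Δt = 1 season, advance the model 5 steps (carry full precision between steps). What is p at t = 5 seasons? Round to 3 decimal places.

Update rule: p ← p + [c·p·(1−p) − e·p]·Δt with Δt = 1.
p: 0.29800 → 0.27075  (Δp = -0.02725)
p: 0.27075 → 0.25029  (Δp = -0.02046)
p: 0.25029 → 0.23435  (Δp = -0.01594)
p: 0.23435 → 0.22161  (Δp = -0.01275)
p: 0.22161 → 0.21120  (Δp = -0.01041)

0.211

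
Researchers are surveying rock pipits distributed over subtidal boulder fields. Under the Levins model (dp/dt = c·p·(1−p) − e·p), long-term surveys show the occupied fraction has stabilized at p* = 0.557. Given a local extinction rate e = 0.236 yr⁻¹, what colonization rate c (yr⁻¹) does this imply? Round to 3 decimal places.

At equilibrium c(1−p*) = e, so c = e/(1−p*).
c = 0.236/(1 − 0.557) = 0.236/0.4430 = 0.5327.

0.533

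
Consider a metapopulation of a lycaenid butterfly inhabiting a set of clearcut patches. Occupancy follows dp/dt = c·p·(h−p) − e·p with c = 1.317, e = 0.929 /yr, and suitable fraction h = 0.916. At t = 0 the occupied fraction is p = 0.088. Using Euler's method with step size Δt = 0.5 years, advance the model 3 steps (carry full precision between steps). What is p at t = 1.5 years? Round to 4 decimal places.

0.1096

Update rule: p ← p + [c·p·(h−p) − e·p]·Δt with Δt = 0.5.
p: 0.08800 → 0.09510  (Δp = +0.00710)
p: 0.09510 → 0.10234  (Δp = +0.00723)
p: 0.10234 → 0.10963  (Δp = +0.00730)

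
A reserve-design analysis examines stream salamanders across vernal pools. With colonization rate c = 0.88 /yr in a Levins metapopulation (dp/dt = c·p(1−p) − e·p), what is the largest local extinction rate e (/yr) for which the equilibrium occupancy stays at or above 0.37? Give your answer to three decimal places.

0.554

1 − e/c ≥ 0.37 ⇒ e ≤ c(1 − 0.37) = 0.88 × 0.6300.
e_max = 0.5544.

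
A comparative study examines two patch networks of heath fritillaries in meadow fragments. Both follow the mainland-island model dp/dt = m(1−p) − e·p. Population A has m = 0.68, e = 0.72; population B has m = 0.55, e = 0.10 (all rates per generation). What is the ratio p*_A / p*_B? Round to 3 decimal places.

0.574

A: p*_A = m/(m+e) = 0.68/1.4000 = 0.4857.
B: p*_B = 0.55/0.6500 = 0.8462.
p*_A / p*_B = 0.4857/0.8462 = 0.5740.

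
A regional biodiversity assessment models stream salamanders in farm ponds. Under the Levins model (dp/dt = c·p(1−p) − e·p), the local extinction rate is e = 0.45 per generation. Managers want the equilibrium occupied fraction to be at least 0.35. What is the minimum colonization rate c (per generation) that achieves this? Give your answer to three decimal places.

p* = 1 − e/c ≥ 0.35 requires e/c ≤ 0.6500, i.e. c ≥ e/0.6500.
c_min = 0.45/0.6500 = 0.6923.

0.692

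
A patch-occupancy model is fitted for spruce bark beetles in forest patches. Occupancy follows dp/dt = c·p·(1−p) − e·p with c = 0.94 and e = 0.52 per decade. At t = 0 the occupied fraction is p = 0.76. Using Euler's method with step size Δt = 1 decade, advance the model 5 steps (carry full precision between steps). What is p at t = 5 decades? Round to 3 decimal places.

0.454

Update rule: p ← p + [c·p·(1−p) − e·p]·Δt with Δt = 1.
p: 0.76000 → 0.53626  (Δp = -0.22374)
p: 0.53626 → 0.49117  (Δp = -0.04509)
p: 0.49117 → 0.47069  (Δp = -0.02048)
p: 0.47069 → 0.46012  (Δp = -0.01056)
p: 0.46012 → 0.45436  (Δp = -0.00576)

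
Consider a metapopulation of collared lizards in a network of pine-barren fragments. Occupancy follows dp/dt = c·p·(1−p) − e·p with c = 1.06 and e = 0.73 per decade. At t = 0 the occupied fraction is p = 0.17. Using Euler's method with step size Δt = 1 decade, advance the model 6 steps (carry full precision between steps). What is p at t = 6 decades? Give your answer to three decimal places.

0.284

Update rule: p ← p + [c·p·(1−p) − e·p]·Δt with Δt = 1.
t = 1: p = 0.17000 + (+0.02547) = 0.19547
t = 2: p = 0.19547 + (+0.02400) = 0.21947
t = 3: p = 0.21947 + (+0.02137) = 0.24084
t = 4: p = 0.24084 + (+0.01799) = 0.25883
t = 5: p = 0.25883 + (+0.01440) = 0.27323
t = 6: p = 0.27323 + (+0.01103) = 0.28426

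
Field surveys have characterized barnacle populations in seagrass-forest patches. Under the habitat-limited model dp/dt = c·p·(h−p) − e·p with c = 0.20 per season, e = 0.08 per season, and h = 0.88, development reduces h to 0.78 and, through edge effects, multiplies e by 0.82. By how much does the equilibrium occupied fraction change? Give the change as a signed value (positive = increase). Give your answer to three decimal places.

Before: p* = h − e/c = 0.88 − 0.08/0.20 = 0.88 − 0.4000 = 0.4800.
After: c = 0.2, e = 0.0656, h = 0.78; p* = 0.78 − 0.0656/0.2 = 0.4520.
Δp* = 0.4520 − 0.4800 = -0.0280.

-0.028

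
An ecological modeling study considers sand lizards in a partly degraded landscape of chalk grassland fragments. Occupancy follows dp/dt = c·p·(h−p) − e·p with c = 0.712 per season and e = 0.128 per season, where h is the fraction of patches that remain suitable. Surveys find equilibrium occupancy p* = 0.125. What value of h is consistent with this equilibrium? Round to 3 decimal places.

0.305

At equilibrium c(h−p*) = e, so h = p* + e/c.
h = 0.125 + 0.128/0.712 = 0.125 + 0.1798 = 0.3048.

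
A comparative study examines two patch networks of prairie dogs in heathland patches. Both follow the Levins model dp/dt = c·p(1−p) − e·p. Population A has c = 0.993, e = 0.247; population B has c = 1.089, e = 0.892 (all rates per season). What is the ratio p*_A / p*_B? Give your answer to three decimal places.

4.153

A: p*_A = 1 − 0.247/0.993 = 0.7513.
B: p*_B = 1 − 0.892/1.089 = 0.1809.
p*_A / p*_B = 0.7513/0.1809 = 4.1529.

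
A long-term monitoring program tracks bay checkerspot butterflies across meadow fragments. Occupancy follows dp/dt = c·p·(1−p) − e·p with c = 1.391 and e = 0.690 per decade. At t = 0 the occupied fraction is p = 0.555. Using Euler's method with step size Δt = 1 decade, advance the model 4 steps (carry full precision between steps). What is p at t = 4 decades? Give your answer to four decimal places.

0.5042

Update rule: p ← p + [c·p·(1−p) − e·p]·Δt with Δt = 1.
  1  |  dp/dt·Δt = -0.039408  |  p_1 = 0.515592
  2  |  dp/dt·Δt = -0.008347  |  p_2 = 0.507245
  3  |  dp/dt·Δt = -0.002322  |  p_3 = 0.504923
  4  |  dp/dt·Δt = -0.000681  |  p_4 = 0.504242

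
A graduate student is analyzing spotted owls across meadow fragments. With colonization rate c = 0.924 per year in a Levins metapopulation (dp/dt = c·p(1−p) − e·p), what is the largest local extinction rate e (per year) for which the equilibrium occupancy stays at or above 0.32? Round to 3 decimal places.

0.628

1 − e/c ≥ 0.32 ⇒ e ≤ c(1 − 0.32) = 0.924 × 0.6800.
e_max = 0.6283.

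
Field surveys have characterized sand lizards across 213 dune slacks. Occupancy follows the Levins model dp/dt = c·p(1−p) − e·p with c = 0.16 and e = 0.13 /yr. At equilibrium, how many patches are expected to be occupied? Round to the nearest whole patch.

40

p* = 1 − e/c = 1 − 0.13/0.16 = 0.1875.
Expected occupied patches = N × p* = 213 × 0.1875 = 39.94 ≈ 40.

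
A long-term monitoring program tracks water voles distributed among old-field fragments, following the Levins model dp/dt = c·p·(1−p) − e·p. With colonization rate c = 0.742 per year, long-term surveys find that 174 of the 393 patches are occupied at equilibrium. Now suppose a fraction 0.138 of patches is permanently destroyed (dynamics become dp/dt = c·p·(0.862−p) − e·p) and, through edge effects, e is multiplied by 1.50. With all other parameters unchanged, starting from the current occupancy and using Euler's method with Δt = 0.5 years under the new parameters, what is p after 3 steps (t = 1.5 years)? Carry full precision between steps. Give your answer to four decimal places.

0.2897

Observed p* = 174/393 = 0.44275.
Balance c(1−p*) = e gives e = 0.742×(1 − 0.44275) = 0.41348.
Starting from p₀ = 0.44275; update p ← p + (dp/dt)·Δt with the new parameters.
  1  |  dp/dt·Δt = -0.068435  |  p_1 = 0.374313
  2  |  dp/dt·Δt = -0.048353  |  p_2 = 0.325960
  3  |  dp/dt·Δt = -0.036260  |  p_3 = 0.289700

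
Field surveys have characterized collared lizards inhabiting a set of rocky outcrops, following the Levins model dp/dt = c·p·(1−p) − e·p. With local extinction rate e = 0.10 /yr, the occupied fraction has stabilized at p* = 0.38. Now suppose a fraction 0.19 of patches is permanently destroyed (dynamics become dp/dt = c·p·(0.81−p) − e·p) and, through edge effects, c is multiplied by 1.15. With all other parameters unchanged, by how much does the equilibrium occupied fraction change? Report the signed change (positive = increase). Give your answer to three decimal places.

Balance c(1−p*) = e gives c = e/(1 − 0.38000) = 0.10/0.62000 = 0.16129.
New p* = 0.81 − e/c = 0.81 − 0.10000/0.18548 = 0.27086.
Δp* = 0.27086 − 0.38000 = -0.10914.

-0.109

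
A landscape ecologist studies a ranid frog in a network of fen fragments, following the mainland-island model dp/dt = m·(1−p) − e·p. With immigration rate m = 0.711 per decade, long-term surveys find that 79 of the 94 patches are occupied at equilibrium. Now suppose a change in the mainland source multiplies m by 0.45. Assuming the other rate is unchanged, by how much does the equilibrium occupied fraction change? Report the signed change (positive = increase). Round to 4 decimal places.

-0.1372

Observed p* = 79/94 = 0.84043.
Balance m(1−p*) = e·p* gives e = m(1−p*)/p* = 0.711×0.15957/0.84043 = 0.13500.
New p* = m/(m+e) = 0.31995/(0.31995+0.13500) = 0.70326.
Δp* = 0.70326 − 0.84043 = -0.13717.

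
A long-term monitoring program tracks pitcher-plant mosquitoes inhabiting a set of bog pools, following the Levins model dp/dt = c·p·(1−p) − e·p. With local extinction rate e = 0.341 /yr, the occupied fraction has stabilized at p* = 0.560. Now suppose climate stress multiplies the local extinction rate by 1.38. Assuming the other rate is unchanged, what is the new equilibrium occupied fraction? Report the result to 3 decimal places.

0.393

Balance c(1−p*) = e gives c = e/(1 − 0.56000) = 0.341/0.44000 = 0.77500.
New p* = 1 − e/c = 1 − 0.47058/0.77500 = 0.39280.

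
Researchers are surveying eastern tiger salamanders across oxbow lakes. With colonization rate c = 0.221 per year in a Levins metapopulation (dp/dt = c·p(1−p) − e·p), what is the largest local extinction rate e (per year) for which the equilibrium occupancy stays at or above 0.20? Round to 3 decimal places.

0.177

1 − e/c ≥ 0.20 ⇒ e ≤ c(1 − 0.20) = 0.221 × 0.8000.
e_max = 0.1768.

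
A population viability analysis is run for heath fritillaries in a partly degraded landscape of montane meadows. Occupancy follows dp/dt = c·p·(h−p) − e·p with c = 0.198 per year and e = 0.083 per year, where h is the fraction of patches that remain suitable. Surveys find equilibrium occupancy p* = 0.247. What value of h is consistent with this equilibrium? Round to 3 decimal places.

0.666

At equilibrium c(h−p*) = e, so h = p* + e/c.
h = 0.247 + 0.083/0.198 = 0.247 + 0.4192 = 0.6662.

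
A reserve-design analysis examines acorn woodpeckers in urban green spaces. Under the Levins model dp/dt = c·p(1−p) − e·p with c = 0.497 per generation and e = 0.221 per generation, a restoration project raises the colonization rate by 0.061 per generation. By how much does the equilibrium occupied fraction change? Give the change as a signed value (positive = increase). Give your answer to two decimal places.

Before: p* = 1 − 0.221/0.497 = 0.5553.
After the change, c = 0.558, e = 0.221, so p* = 1 − 0.221/0.558 = 0.6039.
Δp* = 0.6039 − 0.5553 = +0.0486.

0.05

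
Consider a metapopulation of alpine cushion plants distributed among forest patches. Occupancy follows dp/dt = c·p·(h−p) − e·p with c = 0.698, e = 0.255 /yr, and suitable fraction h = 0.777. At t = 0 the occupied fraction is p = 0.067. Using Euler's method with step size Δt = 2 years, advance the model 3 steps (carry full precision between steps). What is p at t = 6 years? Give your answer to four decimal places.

0.1961

Update rule: p ← p + [c·p·(h−p) − e·p]·Δt with Δt = 2.
  1  |  dp/dt·Δt = +0.032238  |  p_1 = 0.099238
  2  |  dp/dt·Δt = +0.043283  |  p_2 = 0.142521
  3  |  dp/dt·Δt = +0.053550  |  p_3 = 0.196071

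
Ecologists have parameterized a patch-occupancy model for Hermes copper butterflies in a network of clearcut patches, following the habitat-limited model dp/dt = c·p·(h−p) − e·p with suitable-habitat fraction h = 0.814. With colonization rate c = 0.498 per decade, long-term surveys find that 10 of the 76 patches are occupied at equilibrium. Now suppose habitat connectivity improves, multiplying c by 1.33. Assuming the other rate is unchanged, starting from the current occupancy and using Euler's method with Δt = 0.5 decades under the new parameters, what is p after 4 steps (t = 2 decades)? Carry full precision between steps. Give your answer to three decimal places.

Observed p* = 10/76 = 0.13158.
Balance c(h−p*) = e gives e = 0.498×(0.814 − 0.13158) = 0.33985.
Starting from p₀ = 0.13158; update p ← p + (dp/dt)·Δt with the new parameters.
t = 0.5: p = 0.13158 + (+0.00738) = 0.13896
t = 1: p = 0.13896 + (+0.00745) = 0.14641
t = 1.5: p = 0.14641 + (+0.00749) = 0.15390
t = 2: p = 0.15390 + (+0.00749) = 0.16139

0.161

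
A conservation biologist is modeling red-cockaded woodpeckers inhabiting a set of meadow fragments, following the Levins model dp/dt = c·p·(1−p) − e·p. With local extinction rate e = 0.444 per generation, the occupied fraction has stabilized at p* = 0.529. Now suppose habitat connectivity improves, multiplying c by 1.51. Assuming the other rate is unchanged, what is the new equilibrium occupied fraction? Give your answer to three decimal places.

Balance c(1−p*) = e gives c = e/(1 − 0.52900) = 0.444/0.47100 = 0.94268.
New p* = 1 − e/c = 1 − 0.44400/1.42345 = 0.68808.

0.688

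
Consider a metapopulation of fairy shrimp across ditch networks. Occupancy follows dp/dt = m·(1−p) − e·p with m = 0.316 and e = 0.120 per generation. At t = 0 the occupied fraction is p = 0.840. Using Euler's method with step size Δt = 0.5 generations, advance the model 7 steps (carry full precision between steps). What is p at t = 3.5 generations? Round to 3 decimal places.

Update rule: p ← p + [m·(1−p) − e·p]·Δt with Δt = 0.5.
t = 0.5: p = 0.84000 + (-0.02512) = 0.81488
t = 1: p = 0.81488 + (-0.01964) = 0.79524
t = 1.5: p = 0.79524 + (-0.01536) = 0.77987
t = 2: p = 0.77987 + (-0.01201) = 0.76786
t = 2.5: p = 0.76786 + (-0.00939) = 0.75847
t = 3: p = 0.75847 + (-0.00735) = 0.75112
t = 3.5: p = 0.75112 + (-0.00574) = 0.74538

0.745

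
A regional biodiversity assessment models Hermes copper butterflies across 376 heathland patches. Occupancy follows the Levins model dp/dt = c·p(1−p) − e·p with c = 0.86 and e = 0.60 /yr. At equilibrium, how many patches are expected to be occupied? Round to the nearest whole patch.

p* = 1 − e/c = 1 − 0.60/0.86 = 0.3023.
Expected occupied patches = N × p* = 376 × 0.3023 = 113.67 ≈ 114.

114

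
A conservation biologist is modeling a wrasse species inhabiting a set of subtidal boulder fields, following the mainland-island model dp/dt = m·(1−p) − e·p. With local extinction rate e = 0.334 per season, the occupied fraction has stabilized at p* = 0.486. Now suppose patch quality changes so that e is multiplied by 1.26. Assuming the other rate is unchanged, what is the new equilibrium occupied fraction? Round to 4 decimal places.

0.4287

Balance m(1−p*) = e·p* gives m = e·p*/(1−p*) = 0.334×0.48600/0.51400 = 0.31581.
New p* = m/(m+e) = 0.31581/(0.31581+0.42084) = 0.42871.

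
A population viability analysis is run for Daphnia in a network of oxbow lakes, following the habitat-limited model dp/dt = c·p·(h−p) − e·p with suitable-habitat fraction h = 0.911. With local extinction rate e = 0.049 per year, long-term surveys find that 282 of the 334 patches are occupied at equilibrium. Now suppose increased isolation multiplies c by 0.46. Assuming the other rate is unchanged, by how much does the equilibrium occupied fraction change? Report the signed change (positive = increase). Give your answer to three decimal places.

Observed p* = 282/334 = 0.84431.
Balance c(h−p*) = e gives c = e/(0.911 − 0.84431) = 0.049/0.06669 = 0.73474.
New p* = 0.911 − e/c = 0.911 − 0.04900/0.33798 = 0.76602.
Δp* = 0.76602 − 0.84431 = -0.07829.

-0.078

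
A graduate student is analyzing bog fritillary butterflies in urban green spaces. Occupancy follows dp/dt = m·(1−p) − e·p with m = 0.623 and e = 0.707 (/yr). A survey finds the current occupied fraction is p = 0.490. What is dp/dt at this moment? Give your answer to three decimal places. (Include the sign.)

-0.029

Colonization term: m·(1−p) = 0.623×0.5100 = 0.31773.
Extinction term: e·p = 0.34643.
dp/dt = 0.31773 − 0.34643 = -0.02870.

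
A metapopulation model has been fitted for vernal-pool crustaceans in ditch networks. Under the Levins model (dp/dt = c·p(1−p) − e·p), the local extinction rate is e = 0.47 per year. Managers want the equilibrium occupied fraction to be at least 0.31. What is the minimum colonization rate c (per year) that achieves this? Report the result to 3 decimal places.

0.681

p* = 1 − e/c ≥ 0.31 requires e/c ≤ 0.6900, i.e. c ≥ e/0.6900.
c_min = 0.47/0.6900 = 0.6812.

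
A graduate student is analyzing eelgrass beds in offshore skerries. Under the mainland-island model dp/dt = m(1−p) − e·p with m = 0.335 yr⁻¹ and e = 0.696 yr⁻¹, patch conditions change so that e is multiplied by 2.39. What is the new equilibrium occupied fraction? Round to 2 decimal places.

Before: p* = 0.335/(0.335+0.696) = 0.3249.
After: m = 0.335, e = 1.66344; p* = 0.335/1.9984 = 0.1676.

0.17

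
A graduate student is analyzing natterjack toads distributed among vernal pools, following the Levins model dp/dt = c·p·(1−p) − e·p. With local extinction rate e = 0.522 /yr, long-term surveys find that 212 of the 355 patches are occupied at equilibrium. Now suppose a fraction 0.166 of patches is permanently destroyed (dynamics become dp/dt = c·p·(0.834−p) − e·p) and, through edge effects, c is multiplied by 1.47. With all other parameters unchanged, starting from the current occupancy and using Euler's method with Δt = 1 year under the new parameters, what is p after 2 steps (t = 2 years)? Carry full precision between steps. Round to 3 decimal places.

Observed p* = 212/355 = 0.59718.
Balance c(1−p*) = e gives c = e/(1 − 0.59718) = 0.522/0.40282 = 1.29587.
Starting from p₀ = 0.59718; update p ← p + (dp/dt)·Δt with the new parameters.
p: 0.59718 → 0.55486  (Δp = -0.04233)
p: 0.55486 → 0.56027  (Δp = +0.00541)

0.560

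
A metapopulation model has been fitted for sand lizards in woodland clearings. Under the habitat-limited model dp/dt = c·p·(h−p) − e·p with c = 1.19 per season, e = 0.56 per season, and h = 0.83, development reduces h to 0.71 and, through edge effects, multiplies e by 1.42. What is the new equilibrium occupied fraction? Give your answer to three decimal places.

Before: p* = h − e/c = 0.83 − 0.56/1.19 = 0.83 − 0.4706 = 0.3594.
After: c = 1.19, e = 0.7952, h = 0.71; p* = 0.71 − 0.7952/1.19 = 0.0418.

0.042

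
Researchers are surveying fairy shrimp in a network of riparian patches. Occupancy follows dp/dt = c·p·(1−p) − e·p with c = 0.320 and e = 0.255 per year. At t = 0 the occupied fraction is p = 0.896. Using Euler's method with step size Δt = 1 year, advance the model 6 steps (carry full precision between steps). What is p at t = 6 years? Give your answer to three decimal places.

0.395

Update rule: p ← p + [c·p·(1−p) − e·p]·Δt with Δt = 1.
p: 0.89600 → 0.69734  (Δp = -0.19866)
p: 0.69734 → 0.58706  (Δp = -0.11028)
p: 0.58706 → 0.51493  (Δp = -0.07212)
p: 0.51493 → 0.46355  (Δp = -0.05138)
p: 0.46355 → 0.42492  (Δp = -0.03863)
p: 0.42492 → 0.39476  (Δp = -0.03016)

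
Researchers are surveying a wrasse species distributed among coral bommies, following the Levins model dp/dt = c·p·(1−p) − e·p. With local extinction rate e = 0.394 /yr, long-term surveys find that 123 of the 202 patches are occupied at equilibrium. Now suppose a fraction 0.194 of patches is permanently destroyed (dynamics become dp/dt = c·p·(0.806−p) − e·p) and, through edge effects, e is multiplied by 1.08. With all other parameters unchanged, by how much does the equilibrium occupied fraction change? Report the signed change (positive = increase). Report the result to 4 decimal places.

Observed p* = 123/202 = 0.60891.
Balance c(1−p*) = e gives c = e/(1 − 0.60891) = 0.394/0.39109 = 1.00744.
New p* = 0.806 − e/c = 0.806 − 0.42552/1.00744 = 0.38362.
Δp* = 0.38362 − 0.60891 = -0.22529.

-0.2253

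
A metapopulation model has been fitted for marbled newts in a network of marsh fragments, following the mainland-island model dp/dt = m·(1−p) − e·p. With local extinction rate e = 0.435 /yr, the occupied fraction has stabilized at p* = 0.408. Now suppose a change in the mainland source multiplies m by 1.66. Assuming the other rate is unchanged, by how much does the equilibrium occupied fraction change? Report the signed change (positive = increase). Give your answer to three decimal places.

0.126

Balance m(1−p*) = e·p* gives m = e·p*/(1−p*) = 0.435×0.40800/0.59200 = 0.29980.
New p* = m/(m+e) = 0.49767/(0.49767+0.43500) = 0.53360.
Δp* = 0.53360 − 0.40800 = +0.12560.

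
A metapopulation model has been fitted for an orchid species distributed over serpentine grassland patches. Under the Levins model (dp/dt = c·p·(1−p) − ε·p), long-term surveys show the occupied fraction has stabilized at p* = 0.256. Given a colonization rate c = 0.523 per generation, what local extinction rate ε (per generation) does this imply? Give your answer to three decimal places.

At equilibrium c(1−p*) = ε.
ε = 0.523 × (1 − 0.256) = 0.523 × 0.7440 = 0.3891.

0.389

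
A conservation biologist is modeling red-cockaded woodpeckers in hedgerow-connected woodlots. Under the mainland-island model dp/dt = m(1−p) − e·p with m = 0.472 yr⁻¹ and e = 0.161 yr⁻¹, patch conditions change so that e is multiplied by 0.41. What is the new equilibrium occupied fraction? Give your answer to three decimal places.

0.877

Before: p* = 0.472/(0.472+0.161) = 0.7457.
After: m = 0.472, e = 0.06601; p* = 0.472/0.5380 = 0.8773.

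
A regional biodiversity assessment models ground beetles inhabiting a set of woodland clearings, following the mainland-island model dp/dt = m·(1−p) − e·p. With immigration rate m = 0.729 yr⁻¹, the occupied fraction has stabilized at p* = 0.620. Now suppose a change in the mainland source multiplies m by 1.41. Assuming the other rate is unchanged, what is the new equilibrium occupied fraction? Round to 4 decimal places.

Balance m(1−p*) = e·p* gives e = m(1−p*)/p* = 0.729×0.38000/0.62000 = 0.44681.
New p* = m/(m+e) = 1.02789/(1.02789+0.44681) = 0.69702.

0.6970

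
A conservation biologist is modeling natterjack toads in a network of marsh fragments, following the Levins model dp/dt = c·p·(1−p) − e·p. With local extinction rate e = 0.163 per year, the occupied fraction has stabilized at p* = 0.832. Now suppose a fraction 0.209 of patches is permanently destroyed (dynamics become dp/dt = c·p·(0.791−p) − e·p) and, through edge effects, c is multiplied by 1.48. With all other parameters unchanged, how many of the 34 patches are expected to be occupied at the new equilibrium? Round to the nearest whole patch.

Balance c(1−p*) = e gives c = e/(1 − 0.83200) = 0.163/0.16800 = 0.97024.
New p* = 0.791 − e/c = 0.791 − 0.16300/1.43596 = 0.67749.
Expected occupied = 34 × 0.67749 = 23.03 ≈ 23.

23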